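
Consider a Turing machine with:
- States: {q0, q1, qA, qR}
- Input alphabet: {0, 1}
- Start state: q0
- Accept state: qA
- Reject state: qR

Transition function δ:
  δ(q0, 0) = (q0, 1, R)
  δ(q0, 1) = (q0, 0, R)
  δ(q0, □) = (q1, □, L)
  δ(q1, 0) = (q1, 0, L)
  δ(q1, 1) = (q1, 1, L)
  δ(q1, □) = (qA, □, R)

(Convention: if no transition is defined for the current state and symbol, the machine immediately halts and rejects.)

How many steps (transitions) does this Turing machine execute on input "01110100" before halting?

Execution trace:
Initial: [q0]01110100
Step 1: δ(q0, 0) = (q0, 1, R) → 1[q0]1110100
Step 2: δ(q0, 1) = (q0, 0, R) → 10[q0]110100
Step 3: δ(q0, 1) = (q0, 0, R) → 100[q0]10100
Step 4: δ(q0, 1) = (q0, 0, R) → 1000[q0]0100
Step 5: δ(q0, 0) = (q0, 1, R) → 10001[q0]100
Step 6: δ(q0, 1) = (q0, 0, R) → 100010[q0]00
Step 7: δ(q0, 0) = (q0, 1, R) → 1000101[q0]0
Step 8: δ(q0, 0) = (q0, 1, R) → 10001011[q0]□
Step 9: δ(q0, □) = (q1, □, L) → 1000101[q1]1□
Step 10: δ(q1, 1) = (q1, 1, L) → 100010[q1]11□
Step 11: δ(q1, 1) = (q1, 1, L) → 10001[q1]011□
Step 12: δ(q1, 0) = (q1, 0, L) → 1000[q1]1011□
Step 13: δ(q1, 1) = (q1, 1, L) → 100[q1]01011□
Step 14: δ(q1, 0) = (q1, 0, L) → 10[q1]001011□
Step 15: δ(q1, 0) = (q1, 0, L) → 1[q1]0001011□
Step 16: δ(q1, 0) = (q1, 0, L) → [q1]10001011□
Step 17: δ(q1, 1) = (q1, 1, L) → [q1]□10001011□
Step 18: δ(q1, □) = (qA, □, R) → □[qA]10001011□

The machine reaches the accept state qA and halts.

The machine executed 18 steps before halting.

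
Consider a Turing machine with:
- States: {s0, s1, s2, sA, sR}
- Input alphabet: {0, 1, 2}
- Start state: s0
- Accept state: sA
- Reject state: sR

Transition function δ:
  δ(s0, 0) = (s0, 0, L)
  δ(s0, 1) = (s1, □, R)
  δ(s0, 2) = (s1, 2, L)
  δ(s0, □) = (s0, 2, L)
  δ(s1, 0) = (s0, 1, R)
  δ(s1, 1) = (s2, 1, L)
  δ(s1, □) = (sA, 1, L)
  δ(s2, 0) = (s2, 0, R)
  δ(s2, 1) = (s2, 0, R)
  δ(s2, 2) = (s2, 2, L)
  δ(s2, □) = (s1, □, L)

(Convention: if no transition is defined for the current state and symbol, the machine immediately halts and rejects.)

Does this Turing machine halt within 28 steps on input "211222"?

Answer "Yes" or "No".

Execution trace:
Initial: [s0]211222
Step 1: δ(s0, 2) = (s1, 2, L) → [s1]□211222
Step 2: δ(s1, □) = (sA, 1, L) → [sA]□1211222

The machine reaches the accept state sA and halts.
The machine halted after 2 steps (within the 28-step bound).

Answer: Yes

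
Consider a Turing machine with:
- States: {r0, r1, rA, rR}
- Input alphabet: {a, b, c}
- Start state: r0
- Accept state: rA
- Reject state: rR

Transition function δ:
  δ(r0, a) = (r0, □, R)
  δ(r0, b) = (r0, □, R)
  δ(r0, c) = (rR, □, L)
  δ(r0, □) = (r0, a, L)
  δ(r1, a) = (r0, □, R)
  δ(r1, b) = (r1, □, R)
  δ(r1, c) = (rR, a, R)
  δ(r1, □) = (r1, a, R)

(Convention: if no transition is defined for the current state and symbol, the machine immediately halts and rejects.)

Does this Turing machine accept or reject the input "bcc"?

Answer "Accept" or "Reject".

Execution trace:
Initial: [r0]bcc
Step 1: δ(r0, b) = (r0, □, R) → □[r0]cc
Step 2: δ(r0, c) = (rR, □, L) → [rR]□□c

The machine reaches the reject state rR and halts.

Answer: Reject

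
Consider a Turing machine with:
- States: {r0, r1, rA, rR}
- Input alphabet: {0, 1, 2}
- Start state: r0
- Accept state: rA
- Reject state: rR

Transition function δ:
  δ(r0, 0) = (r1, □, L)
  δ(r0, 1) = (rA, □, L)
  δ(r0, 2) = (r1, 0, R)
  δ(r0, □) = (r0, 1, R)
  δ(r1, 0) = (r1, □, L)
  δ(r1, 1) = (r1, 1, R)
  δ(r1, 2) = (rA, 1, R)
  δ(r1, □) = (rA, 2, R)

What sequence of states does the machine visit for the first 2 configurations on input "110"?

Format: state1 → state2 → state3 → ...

Execution trace:
Initial: [r0]110
Step 1: δ(r0, 1) = (rA, □, L) → [rA]□□10

The machine reaches the accept state rA and halts.

State sequence: r0 → rA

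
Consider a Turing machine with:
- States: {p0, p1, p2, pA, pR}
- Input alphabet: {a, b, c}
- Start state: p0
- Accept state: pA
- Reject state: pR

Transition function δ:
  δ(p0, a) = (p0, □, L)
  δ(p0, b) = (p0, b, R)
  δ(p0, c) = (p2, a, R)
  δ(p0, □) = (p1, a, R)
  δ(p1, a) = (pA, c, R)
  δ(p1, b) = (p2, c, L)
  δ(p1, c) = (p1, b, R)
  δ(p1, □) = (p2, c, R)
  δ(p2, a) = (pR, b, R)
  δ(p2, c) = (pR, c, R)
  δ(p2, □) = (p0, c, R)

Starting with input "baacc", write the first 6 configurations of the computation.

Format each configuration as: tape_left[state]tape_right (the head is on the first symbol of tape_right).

Transitions applied:
Step 1: δ(p0, b) = (p0, b, R)
Step 2: δ(p0, a) = (p0, □, L)
Step 3: δ(p0, b) = (p0, b, R)
Step 4: δ(p0, □) = (p1, a, R)
Step 5: δ(p1, a) = (pA, c, R)

The first 6 configurations are:
[p0]baacc ⊢ b[p0]aacc ⊢ [p0]b□acc ⊢ b[p0]□acc ⊢ ba[p1]acc ⊢ bac[pA]cc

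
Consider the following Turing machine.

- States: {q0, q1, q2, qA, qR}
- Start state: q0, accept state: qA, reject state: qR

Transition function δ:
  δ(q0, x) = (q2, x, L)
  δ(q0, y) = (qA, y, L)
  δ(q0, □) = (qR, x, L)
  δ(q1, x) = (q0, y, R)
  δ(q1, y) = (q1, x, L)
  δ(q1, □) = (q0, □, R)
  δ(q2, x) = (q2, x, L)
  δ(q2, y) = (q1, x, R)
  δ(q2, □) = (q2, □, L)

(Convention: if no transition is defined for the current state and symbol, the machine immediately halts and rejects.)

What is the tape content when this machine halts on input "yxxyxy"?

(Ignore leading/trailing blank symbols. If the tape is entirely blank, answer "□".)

Execution trace:
Initial: [q0]yxxyxy
Step 1: δ(q0, y) = (qA, y, L) → [qA]□yxxyxy

The machine reaches the accept state qA and halts.

Final tape (ignoring leading/trailing blanks): yxxyxy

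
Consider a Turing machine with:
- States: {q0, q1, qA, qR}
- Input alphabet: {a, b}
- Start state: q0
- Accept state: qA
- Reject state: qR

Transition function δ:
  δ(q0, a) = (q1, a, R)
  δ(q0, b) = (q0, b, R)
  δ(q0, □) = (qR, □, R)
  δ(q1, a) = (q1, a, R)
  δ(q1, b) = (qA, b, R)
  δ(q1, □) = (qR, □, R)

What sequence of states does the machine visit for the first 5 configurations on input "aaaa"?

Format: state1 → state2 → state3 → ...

Execution trace:
Initial: [q0]aaaa
Step 1: δ(q0, a) = (q1, a, R) → a[q1]aaa
Step 2: δ(q1, a) = (q1, a, R) → aa[q1]aa
Step 3: δ(q1, a) = (q1, a, R) → aaa[q1]a
Step 4: δ(q1, a) = (q1, a, R) → aaaa[q1]□

State sequence: q0 → q1 → q1 → q1 → q1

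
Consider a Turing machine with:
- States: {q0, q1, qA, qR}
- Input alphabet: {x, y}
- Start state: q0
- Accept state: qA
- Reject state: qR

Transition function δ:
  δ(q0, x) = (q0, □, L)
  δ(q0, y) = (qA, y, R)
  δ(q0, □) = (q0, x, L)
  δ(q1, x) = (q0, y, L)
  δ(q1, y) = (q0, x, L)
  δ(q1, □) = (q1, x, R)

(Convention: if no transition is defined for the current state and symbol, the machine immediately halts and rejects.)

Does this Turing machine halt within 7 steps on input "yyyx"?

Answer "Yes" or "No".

Execution trace:
Initial: [q0]yyyx
Step 1: δ(q0, y) = (qA, y, R) → y[qA]yyx

The machine reaches the accept state qA and halts.
The machine halted after 1 step (within the 7-step bound).

Answer: Yes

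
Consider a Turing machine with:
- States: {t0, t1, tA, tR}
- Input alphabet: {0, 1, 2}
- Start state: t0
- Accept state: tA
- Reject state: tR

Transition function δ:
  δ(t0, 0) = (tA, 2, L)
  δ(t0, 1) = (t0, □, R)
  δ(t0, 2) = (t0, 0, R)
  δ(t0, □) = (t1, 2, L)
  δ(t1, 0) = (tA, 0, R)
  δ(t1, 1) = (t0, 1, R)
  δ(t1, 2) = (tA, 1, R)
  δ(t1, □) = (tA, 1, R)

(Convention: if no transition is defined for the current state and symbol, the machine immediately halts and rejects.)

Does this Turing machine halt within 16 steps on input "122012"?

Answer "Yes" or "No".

Execution trace:
Initial: [t0]122012
Step 1: δ(t0, 1) = (t0, □, R) → □[t0]22012
Step 2: δ(t0, 2) = (t0, 0, R) → □0[t0]2012
Step 3: δ(t0, 2) = (t0, 0, R) → □00[t0]012
Step 4: δ(t0, 0) = (tA, 2, L) → □0[tA]0212

The machine reaches the accept state tA and halts.
The machine halted after 4 steps (within the 16-step bound).

Answer: Yes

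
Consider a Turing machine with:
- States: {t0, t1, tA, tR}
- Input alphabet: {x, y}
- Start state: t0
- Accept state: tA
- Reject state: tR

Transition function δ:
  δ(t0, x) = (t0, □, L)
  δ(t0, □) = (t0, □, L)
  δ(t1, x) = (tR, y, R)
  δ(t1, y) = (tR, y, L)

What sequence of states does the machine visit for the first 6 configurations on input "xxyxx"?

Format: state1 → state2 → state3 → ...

Execution trace:
Initial: [t0]xxyxx
Step 1: δ(t0, x) = (t0, □, L) → [t0]□□xyxx
Step 2: δ(t0, □) = (t0, □, L) → [t0]□□□xyxx
Step 3: δ(t0, □) = (t0, □, L) → [t0]□□□□xyxx
Step 4: δ(t0, □) = (t0, □, L) → [t0]□□□□□xyxx
Step 5: δ(t0, □) = (t0, □, L) → [t0]□□□□□□xyxx

State sequence: t0 → t0 → t0 → t0 → t0 → t0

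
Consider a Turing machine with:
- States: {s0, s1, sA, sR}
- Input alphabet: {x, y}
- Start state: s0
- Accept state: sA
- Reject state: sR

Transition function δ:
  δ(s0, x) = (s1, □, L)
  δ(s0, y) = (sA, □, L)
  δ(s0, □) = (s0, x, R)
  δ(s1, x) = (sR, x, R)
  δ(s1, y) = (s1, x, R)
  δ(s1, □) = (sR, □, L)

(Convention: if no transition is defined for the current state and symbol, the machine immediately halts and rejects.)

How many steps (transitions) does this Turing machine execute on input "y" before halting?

Execution trace:
Initial: [s0]y
Step 1: δ(s0, y) = (sA, □, L) → [sA]□□

The machine reaches the accept state sA and halts.

The machine executed 1 step before halting.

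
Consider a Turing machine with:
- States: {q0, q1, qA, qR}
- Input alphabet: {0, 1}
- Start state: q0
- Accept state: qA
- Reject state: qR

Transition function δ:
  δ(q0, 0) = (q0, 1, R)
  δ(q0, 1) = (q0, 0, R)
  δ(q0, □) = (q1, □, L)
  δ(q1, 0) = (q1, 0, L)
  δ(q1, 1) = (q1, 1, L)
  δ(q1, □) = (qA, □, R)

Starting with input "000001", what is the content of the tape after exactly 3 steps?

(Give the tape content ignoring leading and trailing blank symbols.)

Execution trace:
Initial: [q0]000001
Step 1: δ(q0, 0) = (q0, 1, R) → 1[q0]00001
Step 2: δ(q0, 0) = (q0, 1, R) → 11[q0]0001
Step 3: δ(q0, 0) = (q0, 1, R) → 111[q0]001

After 3 steps, the tape (ignoring leading/trailing blanks) is: 111001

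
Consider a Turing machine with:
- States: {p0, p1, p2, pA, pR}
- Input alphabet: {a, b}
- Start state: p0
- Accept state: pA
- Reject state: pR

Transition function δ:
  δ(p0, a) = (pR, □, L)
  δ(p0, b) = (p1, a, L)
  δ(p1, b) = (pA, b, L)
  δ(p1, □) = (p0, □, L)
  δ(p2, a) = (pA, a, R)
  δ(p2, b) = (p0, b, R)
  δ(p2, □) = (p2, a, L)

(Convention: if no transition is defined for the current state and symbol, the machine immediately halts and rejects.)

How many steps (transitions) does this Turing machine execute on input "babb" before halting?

Execution trace:
Initial: [p0]babb
Step 1: δ(p0, b) = (p1, a, L) → [p1]□aabb
Step 2: δ(p1, □) = (p0, □, L) → [p0]□□aabb

No transition is defined for δ(p0, □). By convention the machine halts and rejects.

The machine executed 2 steps before halting.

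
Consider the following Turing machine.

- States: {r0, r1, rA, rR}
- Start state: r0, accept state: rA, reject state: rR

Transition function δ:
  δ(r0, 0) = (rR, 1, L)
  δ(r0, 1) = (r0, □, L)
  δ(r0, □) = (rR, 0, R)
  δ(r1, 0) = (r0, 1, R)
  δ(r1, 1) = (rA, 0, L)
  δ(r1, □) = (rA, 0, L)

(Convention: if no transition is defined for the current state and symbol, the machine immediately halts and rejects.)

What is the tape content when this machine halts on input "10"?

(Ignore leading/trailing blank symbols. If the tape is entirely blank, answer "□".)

Execution trace:
Initial: [r0]10
Step 1: δ(r0, 1) = (r0, □, L) → [r0]□□0
Step 2: δ(r0, □) = (rR, 0, R) → 0[rR]□0

The machine reaches the reject state rR and halts.

Final tape (ignoring leading/trailing blanks): 0□0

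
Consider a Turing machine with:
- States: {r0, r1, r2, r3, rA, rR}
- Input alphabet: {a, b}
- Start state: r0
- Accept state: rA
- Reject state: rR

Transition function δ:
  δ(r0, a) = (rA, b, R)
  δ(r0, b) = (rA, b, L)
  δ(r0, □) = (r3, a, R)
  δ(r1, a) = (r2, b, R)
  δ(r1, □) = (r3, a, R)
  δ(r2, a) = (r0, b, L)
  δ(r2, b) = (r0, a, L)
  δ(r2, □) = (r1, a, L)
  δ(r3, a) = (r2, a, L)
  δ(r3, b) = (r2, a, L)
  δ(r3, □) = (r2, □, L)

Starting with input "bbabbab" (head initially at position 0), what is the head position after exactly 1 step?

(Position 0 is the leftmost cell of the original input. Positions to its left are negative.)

Execution trace (head position shown):
Step 0: [r0]bbabbab  (head at position 0)
Step 1: move left → [rA]□bbabbab  (head at position -1)

After 1 step, the head is at position -1.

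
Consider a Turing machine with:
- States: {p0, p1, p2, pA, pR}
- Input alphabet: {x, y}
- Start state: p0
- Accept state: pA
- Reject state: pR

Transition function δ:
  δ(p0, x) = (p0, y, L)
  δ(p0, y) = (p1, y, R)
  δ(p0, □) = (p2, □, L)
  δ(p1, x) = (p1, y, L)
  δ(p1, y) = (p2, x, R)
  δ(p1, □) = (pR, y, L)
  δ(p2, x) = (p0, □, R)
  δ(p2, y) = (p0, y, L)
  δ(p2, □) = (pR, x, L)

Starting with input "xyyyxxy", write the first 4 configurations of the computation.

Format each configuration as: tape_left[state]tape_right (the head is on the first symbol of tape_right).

Transitions applied:
Step 1: δ(p0, x) = (p0, y, L)
Step 2: δ(p0, □) = (p2, □, L)
Step 3: δ(p2, □) = (pR, x, L)

The first 4 configurations are:
[p0]xyyyxxy ⊢ [p0]□yyyyxxy ⊢ [p2]□□yyyyxxy ⊢ [pR]□x□yyyyxxy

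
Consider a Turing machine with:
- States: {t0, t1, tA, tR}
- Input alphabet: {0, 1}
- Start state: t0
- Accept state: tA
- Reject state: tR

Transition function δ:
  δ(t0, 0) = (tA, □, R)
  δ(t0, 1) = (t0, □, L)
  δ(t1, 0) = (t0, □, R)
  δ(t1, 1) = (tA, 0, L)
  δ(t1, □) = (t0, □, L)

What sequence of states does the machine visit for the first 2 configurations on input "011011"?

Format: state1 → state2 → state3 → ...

Execution trace:
Initial: [t0]011011
Step 1: δ(t0, 0) = (tA, □, R) → □[tA]11011

The machine reaches the accept state tA and halts.

State sequence: t0 → tA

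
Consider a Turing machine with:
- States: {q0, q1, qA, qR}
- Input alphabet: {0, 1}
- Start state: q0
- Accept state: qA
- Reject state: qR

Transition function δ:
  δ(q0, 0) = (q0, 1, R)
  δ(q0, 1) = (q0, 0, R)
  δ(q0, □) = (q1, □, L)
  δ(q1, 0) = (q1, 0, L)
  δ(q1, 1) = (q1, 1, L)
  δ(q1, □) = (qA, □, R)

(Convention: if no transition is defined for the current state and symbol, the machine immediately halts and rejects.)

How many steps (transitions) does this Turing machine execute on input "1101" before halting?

Execution trace:
Initial: [q0]1101
Step 1: δ(q0, 1) = (q0, 0, R) → 0[q0]101
Step 2: δ(q0, 1) = (q0, 0, R) → 00[q0]01
Step 3: δ(q0, 0) = (q0, 1, R) → 001[q0]1
Step 4: δ(q0, 1) = (q0, 0, R) → 0010[q0]□
Step 5: δ(q0, □) = (q1, □, L) → 001[q1]0□
Step 6: δ(q1, 0) = (q1, 0, L) → 00[q1]10□
Step 7: δ(q1, 1) = (q1, 1, L) → 0[q1]010□
Step 8: δ(q1, 0) = (q1, 0, L) → [q1]0010□
Step 9: δ(q1, 0) = (q1, 0, L) → [q1]□0010□
Step 10: δ(q1, □) = (qA, □, R) → □[qA]0010□

The machine reaches the accept state qA and halts.

The machine executed 10 steps before halting.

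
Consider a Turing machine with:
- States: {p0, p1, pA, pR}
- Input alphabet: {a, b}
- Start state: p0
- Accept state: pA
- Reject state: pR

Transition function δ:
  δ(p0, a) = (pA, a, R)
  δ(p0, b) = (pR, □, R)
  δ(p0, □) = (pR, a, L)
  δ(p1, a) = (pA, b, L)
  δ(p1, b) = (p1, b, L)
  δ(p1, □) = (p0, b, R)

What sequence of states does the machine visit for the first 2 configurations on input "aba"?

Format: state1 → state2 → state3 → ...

Execution trace:
Initial: [p0]aba
Step 1: δ(p0, a) = (pA, a, R) → a[pA]ba

The machine reaches the accept state pA and halts.

State sequence: p0 → pA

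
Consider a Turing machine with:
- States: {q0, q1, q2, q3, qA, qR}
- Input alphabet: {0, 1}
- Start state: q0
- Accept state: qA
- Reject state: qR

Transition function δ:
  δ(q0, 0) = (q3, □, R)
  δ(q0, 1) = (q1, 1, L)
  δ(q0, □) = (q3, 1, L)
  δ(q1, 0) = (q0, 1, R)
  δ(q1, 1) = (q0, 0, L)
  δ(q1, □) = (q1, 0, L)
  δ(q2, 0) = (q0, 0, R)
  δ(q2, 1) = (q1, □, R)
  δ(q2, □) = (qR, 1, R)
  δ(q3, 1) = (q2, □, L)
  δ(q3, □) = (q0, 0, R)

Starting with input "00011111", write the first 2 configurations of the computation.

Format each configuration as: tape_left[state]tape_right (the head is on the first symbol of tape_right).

Transitions applied:
Step 1: δ(q0, 0) = (q3, □, R)

The first 2 configurations are:
[q0]00011111 ⊢ □[q3]0011111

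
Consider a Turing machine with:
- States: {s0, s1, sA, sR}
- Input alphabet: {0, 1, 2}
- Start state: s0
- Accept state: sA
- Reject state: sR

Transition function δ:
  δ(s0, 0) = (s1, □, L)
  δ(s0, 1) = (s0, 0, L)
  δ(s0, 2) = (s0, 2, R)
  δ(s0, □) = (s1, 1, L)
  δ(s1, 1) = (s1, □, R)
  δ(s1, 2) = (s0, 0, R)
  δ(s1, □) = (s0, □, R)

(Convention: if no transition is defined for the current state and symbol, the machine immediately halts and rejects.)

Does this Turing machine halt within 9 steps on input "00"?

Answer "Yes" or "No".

Execution trace:
Initial: [s0]00
Step 1: δ(s0, 0) = (s1, □, L) → [s1]□□0
Step 2: δ(s1, □) = (s0, □, R) → □[s0]□0
Step 3: δ(s0, □) = (s1, 1, L) → [s1]□10
Step 4: δ(s1, □) = (s0, □, R) → □[s0]10
Step 5: δ(s0, 1) = (s0, 0, L) → [s0]□00
Step 6: δ(s0, □) = (s1, 1, L) → [s1]□100
Step 7: δ(s1, □) = (s0, □, R) → □[s0]100
Step 8: δ(s0, 1) = (s0, 0, L) → [s0]□000
Step 9: δ(s0, □) = (s1, 1, L) → [s1]□1000

The machine has not reached a halting state after 9 steps.
The machine did not halt within the 9-step bound.

Answer: No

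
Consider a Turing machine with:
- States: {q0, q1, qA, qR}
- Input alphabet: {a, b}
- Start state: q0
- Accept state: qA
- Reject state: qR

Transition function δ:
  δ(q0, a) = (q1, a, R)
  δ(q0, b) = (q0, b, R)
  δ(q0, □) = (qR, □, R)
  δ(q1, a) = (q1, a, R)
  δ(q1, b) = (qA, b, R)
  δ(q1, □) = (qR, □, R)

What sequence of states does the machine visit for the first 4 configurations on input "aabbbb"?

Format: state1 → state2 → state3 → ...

Execution trace:
Initial: [q0]aabbbb
Step 1: δ(q0, a) = (q1, a, R) → a[q1]abbbb
Step 2: δ(q1, a) = (q1, a, R) → aa[q1]bbbb
Step 3: δ(q1, b) = (qA, b, R) → aab[qA]bbb

The machine reaches the accept state qA and halts.

State sequence: q0 → q1 → q1 → qA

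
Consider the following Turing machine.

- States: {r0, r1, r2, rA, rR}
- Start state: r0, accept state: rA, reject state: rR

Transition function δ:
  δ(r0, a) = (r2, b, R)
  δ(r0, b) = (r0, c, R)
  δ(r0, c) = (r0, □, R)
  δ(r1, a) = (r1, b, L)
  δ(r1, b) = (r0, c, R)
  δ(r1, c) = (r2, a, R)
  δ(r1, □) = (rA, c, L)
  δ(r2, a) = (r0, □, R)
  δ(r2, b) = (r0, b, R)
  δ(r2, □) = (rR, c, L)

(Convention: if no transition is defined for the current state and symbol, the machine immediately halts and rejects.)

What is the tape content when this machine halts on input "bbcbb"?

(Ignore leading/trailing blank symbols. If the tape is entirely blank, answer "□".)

Execution trace:
Initial: [r0]bbcbb
Step 1: δ(r0, b) = (r0, c, R) → c[r0]bcbb
Step 2: δ(r0, b) = (r0, c, R) → cc[r0]cbb
Step 3: δ(r0, c) = (r0, □, R) → cc□[r0]bb
Step 4: δ(r0, b) = (r0, c, R) → cc□c[r0]b
Step 5: δ(r0, b) = (r0, c, R) → cc□cc[r0]□

No transition is defined for δ(r0, □). By convention the machine halts and rejects.

Final tape (ignoring leading/trailing blanks): cc□cc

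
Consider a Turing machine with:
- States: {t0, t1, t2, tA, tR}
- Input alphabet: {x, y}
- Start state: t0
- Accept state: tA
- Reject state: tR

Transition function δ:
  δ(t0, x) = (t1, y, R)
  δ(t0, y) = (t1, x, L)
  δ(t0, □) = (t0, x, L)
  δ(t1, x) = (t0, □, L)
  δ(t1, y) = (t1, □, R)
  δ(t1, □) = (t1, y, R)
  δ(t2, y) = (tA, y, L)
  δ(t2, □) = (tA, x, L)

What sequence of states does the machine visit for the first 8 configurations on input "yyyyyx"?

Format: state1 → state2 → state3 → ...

Execution trace:
Initial: [t0]yyyyyx
Step 1: δ(t0, y) = (t1, x, L) → [t1]□xyyyyx
Step 2: δ(t1, □) = (t1, y, R) → y[t1]xyyyyx
Step 3: δ(t1, x) = (t0, □, L) → [t0]y□yyyyx
Step 4: δ(t0, y) = (t1, x, L) → [t1]□x□yyyyx
Step 5: δ(t1, □) = (t1, y, R) → y[t1]x□yyyyx
Step 6: δ(t1, x) = (t0, □, L) → [t0]y□□yyyyx
Step 7: δ(t0, y) = (t1, x, L) → [t1]□x□□yyyyx

State sequence: t0 → t1 → t1 → t0 → t1 → t1 → t0 → t1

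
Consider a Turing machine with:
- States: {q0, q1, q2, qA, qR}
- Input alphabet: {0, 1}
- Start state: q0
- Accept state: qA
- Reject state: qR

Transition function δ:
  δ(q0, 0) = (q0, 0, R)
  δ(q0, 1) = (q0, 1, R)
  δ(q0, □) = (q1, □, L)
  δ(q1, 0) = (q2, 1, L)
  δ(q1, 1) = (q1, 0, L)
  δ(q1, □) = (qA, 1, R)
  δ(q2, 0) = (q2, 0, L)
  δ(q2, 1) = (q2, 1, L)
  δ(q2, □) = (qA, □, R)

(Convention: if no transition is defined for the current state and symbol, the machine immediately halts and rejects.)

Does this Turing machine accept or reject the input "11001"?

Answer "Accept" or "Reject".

Execution trace:
Initial: [q0]11001
Step 1: δ(q0, 1) = (q0, 1, R) → 1[q0]1001
Step 2: δ(q0, 1) = (q0, 1, R) → 11[q0]001
Step 3: δ(q0, 0) = (q0, 0, R) → 110[q0]01
Step 4: δ(q0, 0) = (q0, 0, R) → 1100[q0]1
Step 5: δ(q0, 1) = (q0, 1, R) → 11001[q0]□
Step 6: δ(q0, □) = (q1, □, L) → 1100[q1]1□
Step 7: δ(q1, 1) = (q1, 0, L) → 110[q1]00□
Step 8: δ(q1, 0) = (q2, 1, L) → 11[q2]010□
Step 9: δ(q2, 0) = (q2, 0, L) → 1[q2]1010□
Step 10: δ(q2, 1) = (q2, 1, L) → [q2]11010□
Step 11: δ(q2, 1) = (q2, 1, L) → [q2]□11010□
Step 12: δ(q2, □) = (qA, □, R) → □[qA]11010□

The machine reaches the accept state qA and halts.

Answer: Accept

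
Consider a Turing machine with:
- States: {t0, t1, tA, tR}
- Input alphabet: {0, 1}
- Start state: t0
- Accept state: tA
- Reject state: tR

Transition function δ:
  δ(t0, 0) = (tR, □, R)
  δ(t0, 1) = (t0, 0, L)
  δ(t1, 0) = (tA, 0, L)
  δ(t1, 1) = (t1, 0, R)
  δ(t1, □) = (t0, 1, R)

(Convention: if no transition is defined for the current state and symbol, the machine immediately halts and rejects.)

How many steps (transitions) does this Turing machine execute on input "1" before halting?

Execution trace:
Initial: [t0]1
Step 1: δ(t0, 1) = (t0, 0, L) → [t0]□0

No transition is defined for δ(t0, □). By convention the machine halts and rejects.

The machine executed 1 step before halting.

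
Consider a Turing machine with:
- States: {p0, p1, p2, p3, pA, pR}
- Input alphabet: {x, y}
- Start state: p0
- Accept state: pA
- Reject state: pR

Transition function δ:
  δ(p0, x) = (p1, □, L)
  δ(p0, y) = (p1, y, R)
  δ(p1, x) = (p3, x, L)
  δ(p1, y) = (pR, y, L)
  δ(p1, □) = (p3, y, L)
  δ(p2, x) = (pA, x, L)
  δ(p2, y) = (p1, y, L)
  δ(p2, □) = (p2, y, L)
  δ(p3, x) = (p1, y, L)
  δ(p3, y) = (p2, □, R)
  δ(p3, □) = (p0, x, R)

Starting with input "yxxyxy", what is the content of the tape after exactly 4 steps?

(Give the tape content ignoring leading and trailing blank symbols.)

Execution trace:
Initial: [p0]yxxyxy
Step 1: δ(p0, y) = (p1, y, R) → y[p1]xxyxy
Step 2: δ(p1, x) = (p3, x, L) → [p3]yxxyxy
Step 3: δ(p3, y) = (p2, □, R) → □[p2]xxyxy
Step 4: δ(p2, x) = (pA, x, L) → [pA]□xxyxy

The machine reaches the accept state pA and halts.

After 4 steps, the tape (ignoring leading/trailing blanks) is: xxyxy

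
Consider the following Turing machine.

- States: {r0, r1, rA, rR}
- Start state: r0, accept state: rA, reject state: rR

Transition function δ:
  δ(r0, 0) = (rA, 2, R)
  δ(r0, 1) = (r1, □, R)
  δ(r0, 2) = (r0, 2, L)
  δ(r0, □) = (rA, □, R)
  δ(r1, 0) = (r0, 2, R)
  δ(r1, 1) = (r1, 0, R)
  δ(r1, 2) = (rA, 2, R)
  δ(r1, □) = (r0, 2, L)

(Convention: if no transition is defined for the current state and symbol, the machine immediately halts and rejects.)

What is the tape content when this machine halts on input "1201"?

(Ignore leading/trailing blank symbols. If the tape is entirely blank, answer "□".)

Execution trace:
Initial: [r0]1201
Step 1: δ(r0, 1) = (r1, □, R) → □[r1]201
Step 2: δ(r1, 2) = (rA, 2, R) → □2[rA]01

The machine reaches the accept state rA and halts.

Final tape (ignoring leading/trailing blanks): 201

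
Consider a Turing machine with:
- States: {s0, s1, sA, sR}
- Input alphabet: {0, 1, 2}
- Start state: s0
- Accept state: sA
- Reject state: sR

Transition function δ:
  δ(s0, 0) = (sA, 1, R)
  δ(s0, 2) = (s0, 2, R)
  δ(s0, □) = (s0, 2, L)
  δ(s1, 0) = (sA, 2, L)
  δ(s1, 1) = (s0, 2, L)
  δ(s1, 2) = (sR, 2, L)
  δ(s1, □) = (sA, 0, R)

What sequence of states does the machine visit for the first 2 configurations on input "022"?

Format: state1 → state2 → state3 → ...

Execution trace:
Initial: [s0]022
Step 1: δ(s0, 0) = (sA, 1, R) → 1[sA]22

The machine reaches the accept state sA and halts.

State sequence: s0 → sA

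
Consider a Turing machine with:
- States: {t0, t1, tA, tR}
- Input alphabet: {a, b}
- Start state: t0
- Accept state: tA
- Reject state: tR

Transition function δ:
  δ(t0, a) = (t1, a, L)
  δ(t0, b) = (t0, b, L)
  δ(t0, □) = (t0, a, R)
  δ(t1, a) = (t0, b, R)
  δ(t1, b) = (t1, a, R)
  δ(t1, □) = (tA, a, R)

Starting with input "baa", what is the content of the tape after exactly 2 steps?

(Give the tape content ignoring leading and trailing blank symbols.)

Execution trace:
Initial: [t0]baa
Step 1: δ(t0, b) = (t0, b, L) → [t0]□baa
Step 2: δ(t0, □) = (t0, a, R) → a[t0]baa

After 2 steps, the tape (ignoring leading/trailing blanks) is: abaa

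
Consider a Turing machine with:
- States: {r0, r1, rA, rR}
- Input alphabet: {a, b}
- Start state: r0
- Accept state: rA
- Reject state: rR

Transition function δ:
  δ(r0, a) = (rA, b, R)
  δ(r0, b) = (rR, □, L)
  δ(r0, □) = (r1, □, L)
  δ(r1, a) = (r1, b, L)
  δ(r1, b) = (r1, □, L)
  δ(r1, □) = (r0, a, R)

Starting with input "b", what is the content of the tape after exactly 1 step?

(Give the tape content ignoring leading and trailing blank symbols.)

Execution trace:
Initial: [r0]b
Step 1: δ(r0, b) = (rR, □, L) → [rR]□□

The machine reaches the reject state rR and halts.

After 1 step, the tape (ignoring leading/trailing blanks) is: □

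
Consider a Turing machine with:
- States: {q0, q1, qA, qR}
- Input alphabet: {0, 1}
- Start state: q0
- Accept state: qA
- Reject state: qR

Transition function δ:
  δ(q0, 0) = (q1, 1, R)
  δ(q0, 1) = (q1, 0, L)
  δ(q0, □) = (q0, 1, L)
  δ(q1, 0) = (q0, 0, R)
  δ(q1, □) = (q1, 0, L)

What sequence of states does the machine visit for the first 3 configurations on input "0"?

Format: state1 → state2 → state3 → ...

Execution trace:
Initial: [q0]0
Step 1: δ(q0, 0) = (q1, 1, R) → 1[q1]□
Step 2: δ(q1, □) = (q1, 0, L) → [q1]10

No transition is defined for δ(q1, 1). By convention the machine halts and rejects.

State sequence: q0 → q1 → q1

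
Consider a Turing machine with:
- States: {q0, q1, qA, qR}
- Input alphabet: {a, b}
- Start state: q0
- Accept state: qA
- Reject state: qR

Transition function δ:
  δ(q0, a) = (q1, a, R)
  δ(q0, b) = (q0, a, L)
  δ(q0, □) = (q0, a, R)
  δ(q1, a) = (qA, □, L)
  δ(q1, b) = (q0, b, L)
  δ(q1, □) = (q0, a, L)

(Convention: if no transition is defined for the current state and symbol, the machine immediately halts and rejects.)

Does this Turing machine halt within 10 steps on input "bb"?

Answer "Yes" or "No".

Execution trace:
Initial: [q0]bb
Step 1: δ(q0, b) = (q0, a, L) → [q0]□ab
Step 2: δ(q0, □) = (q0, a, R) → a[q0]ab
Step 3: δ(q0, a) = (q1, a, R) → aa[q1]b
Step 4: δ(q1, b) = (q0, b, L) → a[q0]ab
Step 5: δ(q0, a) = (q1, a, R) → aa[q1]b
Step 6: δ(q1, b) = (q0, b, L) → a[q0]ab
Step 7: δ(q0, a) = (q1, a, R) → aa[q1]b
Step 8: δ(q1, b) = (q0, b, L) → a[q0]ab
Step 9: δ(q0, a) = (q1, a, R) → aa[q1]b
Step 10: δ(q1, b) = (q0, b, L) → a[q0]ab

The machine has not reached a halting state after 10 steps.
The machine did not halt within the 10-step bound.

Answer: No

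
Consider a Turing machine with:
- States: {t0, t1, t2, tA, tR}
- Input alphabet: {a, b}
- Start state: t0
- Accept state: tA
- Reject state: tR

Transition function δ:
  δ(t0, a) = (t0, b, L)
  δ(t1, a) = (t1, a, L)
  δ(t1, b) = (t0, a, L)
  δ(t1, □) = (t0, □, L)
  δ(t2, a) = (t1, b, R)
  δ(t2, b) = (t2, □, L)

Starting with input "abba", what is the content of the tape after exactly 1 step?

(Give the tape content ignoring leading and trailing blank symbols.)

Execution trace:
Initial: [t0]abba
Step 1: δ(t0, a) = (t0, b, L) → [t0]□bbba

No transition is defined for δ(t0, □). By convention the machine halts and rejects.

After 1 step, the tape (ignoring leading/trailing blanks) is: bbba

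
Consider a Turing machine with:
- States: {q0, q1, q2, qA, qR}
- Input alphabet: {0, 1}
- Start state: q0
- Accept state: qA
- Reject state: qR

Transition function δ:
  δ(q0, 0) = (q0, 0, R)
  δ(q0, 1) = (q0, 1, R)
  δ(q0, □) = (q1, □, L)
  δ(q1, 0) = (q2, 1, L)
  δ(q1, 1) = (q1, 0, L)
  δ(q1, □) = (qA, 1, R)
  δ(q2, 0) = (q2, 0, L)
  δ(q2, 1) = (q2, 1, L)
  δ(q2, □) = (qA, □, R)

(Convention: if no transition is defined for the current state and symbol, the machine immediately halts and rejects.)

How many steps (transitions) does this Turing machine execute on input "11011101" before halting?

Execution trace:
Initial: [q0]11011101
Step 1: δ(q0, 1) = (q0, 1, R) → 1[q0]1011101
Step 2: δ(q0, 1) = (q0, 1, R) → 11[q0]011101
Step 3: δ(q0, 0) = (q0, 0, R) → 110[q0]11101
Step 4: δ(q0, 1) = (q0, 1, R) → 1101[q0]1101
Step 5: δ(q0, 1) = (q0, 1, R) → 11011[q0]101
Step 6: δ(q0, 1) = (q0, 1, R) → 110111[q0]01
Step 7: δ(q0, 0) = (q0, 0, R) → 1101110[q0]1
Step 8: δ(q0, 1) = (q0, 1, R) → 11011101[q0]□
Step 9: δ(q0, □) = (q1, □, L) → 1101110[q1]1□
Step 10: δ(q1, 1) = (q1, 0, L) → 110111[q1]00□
Step 11: δ(q1, 0) = (q2, 1, L) → 11011[q2]110□
Step 12: δ(q2, 1) = (q2, 1, L) → 1101[q2]1110□
Step 13: δ(q2, 1) = (q2, 1, L) → 110[q2]11110□
Step 14: δ(q2, 1) = (q2, 1, L) → 11[q2]011110□
Step 15: δ(q2, 0) = (q2, 0, L) → 1[q2]1011110□
Step 16: δ(q2, 1) = (q2, 1, L) → [q2]11011110□
Step 17: δ(q2, 1) = (q2, 1, L) → [q2]□11011110□
Step 18: δ(q2, □) = (qA, □, R) → □[qA]11011110□

The machine reaches the accept state qA and halts.

The machine executed 18 steps before halting.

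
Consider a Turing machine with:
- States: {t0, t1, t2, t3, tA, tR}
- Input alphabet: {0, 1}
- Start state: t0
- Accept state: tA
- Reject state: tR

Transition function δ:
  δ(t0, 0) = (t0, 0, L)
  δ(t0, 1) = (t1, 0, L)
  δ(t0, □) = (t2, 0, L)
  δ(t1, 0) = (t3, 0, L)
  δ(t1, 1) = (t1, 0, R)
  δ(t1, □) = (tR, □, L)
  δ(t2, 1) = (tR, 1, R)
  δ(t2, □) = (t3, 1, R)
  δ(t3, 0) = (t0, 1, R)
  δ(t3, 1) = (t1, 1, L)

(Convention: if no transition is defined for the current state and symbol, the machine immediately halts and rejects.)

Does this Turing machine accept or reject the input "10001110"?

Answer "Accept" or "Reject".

Execution trace:
Initial: [t0]10001110
Step 1: δ(t0, 1) = (t1, 0, L) → [t1]□00001110
Step 2: δ(t1, □) = (tR, □, L) → [tR]□□00001110

The machine reaches the reject state tR and halts.

Answer: Reject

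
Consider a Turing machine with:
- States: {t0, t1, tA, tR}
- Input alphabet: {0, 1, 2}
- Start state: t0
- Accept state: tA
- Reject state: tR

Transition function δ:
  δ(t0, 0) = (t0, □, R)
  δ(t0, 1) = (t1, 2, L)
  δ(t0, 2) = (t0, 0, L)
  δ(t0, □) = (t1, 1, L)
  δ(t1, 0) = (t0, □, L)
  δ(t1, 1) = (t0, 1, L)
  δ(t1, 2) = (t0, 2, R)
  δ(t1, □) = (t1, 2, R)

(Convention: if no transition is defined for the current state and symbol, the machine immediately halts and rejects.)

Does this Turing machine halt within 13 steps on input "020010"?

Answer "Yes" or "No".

Execution trace:
Initial: [t0]020010
Step 1: δ(t0, 0) = (t0, □, R) → □[t0]20010
Step 2: δ(t0, 2) = (t0, 0, L) → [t0]□00010
Step 3: δ(t0, □) = (t1, 1, L) → [t1]□100010
Step 4: δ(t1, □) = (t1, 2, R) → 2[t1]100010
Step 5: δ(t1, 1) = (t0, 1, L) → [t0]2100010
Step 6: δ(t0, 2) = (t0, 0, L) → [t0]□0100010
Step 7: δ(t0, □) = (t1, 1, L) → [t1]□10100010
Step 8: δ(t1, □) = (t1, 2, R) → 2[t1]10100010
Step 9: δ(t1, 1) = (t0, 1, L) → [t0]210100010
Step 10: δ(t0, 2) = (t0, 0, L) → [t0]□010100010
Step 11: δ(t0, □) = (t1, 1, L) → [t1]□1010100010
Step 12: δ(t1, □) = (t1, 2, R) → 2[t1]1010100010
Step 13: δ(t1, 1) = (t0, 1, L) → [t0]21010100010

The machine has not reached a halting state after 13 steps.
The machine did not halt within the 13-step bound.

Answer: No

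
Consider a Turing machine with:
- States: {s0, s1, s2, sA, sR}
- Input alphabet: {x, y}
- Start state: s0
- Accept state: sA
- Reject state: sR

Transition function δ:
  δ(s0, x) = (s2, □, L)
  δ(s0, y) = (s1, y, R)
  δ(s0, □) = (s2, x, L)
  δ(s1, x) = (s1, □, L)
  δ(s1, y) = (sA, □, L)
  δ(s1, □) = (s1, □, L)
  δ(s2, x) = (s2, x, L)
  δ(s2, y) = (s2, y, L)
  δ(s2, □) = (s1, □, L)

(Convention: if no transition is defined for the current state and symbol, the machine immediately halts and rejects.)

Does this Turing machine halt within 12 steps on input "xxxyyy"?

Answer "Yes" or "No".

Execution trace:
Initial: [s0]xxxyyy
Step 1: δ(s0, x) = (s2, □, L) → [s2]□□xxyyy
Step 2: δ(s2, □) = (s1, □, L) → [s1]□□□xxyyy
Step 3: δ(s1, □) = (s1, □, L) → [s1]□□□□xxyyy
Step 4: δ(s1, □) = (s1, □, L) → [s1]□□□□□xxyyy
Step 5: δ(s1, □) = (s1, □, L) → [s1]□□□□□□xxyyy
Step 6: δ(s1, □) = (s1, □, L) → [s1]□□□□□□□xxyyy
Step 7: δ(s1, □) = (s1, □, L) → [s1]□□□□□□□□xxyyy
Step 8: δ(s1, □) = (s1, □, L) → [s1]□□□□□□□□□xxyyy
Step 9: δ(s1, □) = (s1, □, L) → [s1]□□□□□□□□□□xxyyy
Step 10: δ(s1, □) = (s1, □, L) → [s1]□□□□□□□□□□□xxyyy
Step 11: δ(s1, □) = (s1, □, L) → [s1]□□□□□□□□□□□□xxyyy
Step 12: δ(s1, □) = (s1, □, L) → [s1]□□□□□□□□□□□□□xxyyy

The machine has not reached a halting state after 12 steps.
The machine did not halt within the 12-step bound.

Answer: No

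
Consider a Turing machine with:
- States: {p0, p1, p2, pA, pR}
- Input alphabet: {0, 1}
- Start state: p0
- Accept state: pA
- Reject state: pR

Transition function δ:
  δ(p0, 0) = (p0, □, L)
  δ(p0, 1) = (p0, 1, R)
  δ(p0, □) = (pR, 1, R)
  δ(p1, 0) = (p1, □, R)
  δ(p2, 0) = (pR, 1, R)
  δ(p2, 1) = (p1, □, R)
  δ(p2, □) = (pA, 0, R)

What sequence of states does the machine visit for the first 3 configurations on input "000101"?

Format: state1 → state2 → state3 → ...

Execution trace:
Initial: [p0]000101
Step 1: δ(p0, 0) = (p0, □, L) → [p0]□□00101
Step 2: δ(p0, □) = (pR, 1, R) → 1[pR]□00101

The machine reaches the reject state pR and halts.

State sequence: p0 → p0 → pR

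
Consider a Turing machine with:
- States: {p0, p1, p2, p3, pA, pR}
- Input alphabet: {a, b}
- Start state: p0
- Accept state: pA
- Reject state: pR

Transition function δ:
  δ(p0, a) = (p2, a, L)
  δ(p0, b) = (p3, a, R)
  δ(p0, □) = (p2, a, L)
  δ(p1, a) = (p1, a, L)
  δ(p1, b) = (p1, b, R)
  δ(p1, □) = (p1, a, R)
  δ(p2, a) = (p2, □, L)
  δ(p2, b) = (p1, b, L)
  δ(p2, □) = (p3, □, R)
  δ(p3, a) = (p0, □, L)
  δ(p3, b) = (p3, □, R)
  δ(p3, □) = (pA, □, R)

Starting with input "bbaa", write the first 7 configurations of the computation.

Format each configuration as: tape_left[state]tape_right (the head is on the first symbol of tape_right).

Transitions applied:
Step 1: δ(p0, b) = (p3, a, R)
Step 2: δ(p3, b) = (p3, □, R)
Step 3: δ(p3, a) = (p0, □, L)
Step 4: δ(p0, □) = (p2, a, L)
Step 5: δ(p2, a) = (p2, □, L)
Step 6: δ(p2, □) = (p3, □, R)

The first 7 configurations are:
[p0]bbaa ⊢ a[p3]baa ⊢ a□[p3]aa ⊢ a[p0]□□a ⊢ [p2]aa□a ⊢ [p2]□□a□a ⊢ □[p3]□a□a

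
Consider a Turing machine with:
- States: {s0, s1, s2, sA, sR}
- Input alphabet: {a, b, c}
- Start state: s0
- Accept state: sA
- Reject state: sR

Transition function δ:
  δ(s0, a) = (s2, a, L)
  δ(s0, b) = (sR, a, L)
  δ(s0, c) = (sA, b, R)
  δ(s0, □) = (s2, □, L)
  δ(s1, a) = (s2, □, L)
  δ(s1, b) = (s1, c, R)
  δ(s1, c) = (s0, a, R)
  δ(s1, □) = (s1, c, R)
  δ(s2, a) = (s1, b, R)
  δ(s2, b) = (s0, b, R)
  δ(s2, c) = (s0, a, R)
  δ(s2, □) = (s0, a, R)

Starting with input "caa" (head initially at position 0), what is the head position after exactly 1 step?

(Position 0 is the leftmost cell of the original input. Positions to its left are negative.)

Execution trace (head position shown):
Step 0: [s0]caa  (head at position 0)
Step 1: move right → b[sA]aa  (head at position 1)

After 1 step, the head is at position 1.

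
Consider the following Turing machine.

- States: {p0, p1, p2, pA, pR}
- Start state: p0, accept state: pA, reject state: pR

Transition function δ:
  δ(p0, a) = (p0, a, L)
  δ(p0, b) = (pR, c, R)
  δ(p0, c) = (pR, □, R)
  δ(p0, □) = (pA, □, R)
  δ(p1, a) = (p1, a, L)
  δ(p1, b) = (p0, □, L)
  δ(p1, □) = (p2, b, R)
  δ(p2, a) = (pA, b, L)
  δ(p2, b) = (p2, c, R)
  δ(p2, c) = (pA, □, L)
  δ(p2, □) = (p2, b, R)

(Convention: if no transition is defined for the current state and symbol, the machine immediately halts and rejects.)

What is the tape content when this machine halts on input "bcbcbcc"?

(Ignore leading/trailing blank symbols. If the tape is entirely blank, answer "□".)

Execution trace:
Initial: [p0]bcbcbcc
Step 1: δ(p0, b) = (pR, c, R) → c[pR]cbcbcc

The machine reaches the reject state pR and halts.

Final tape (ignoring leading/trailing blanks): ccbcbcc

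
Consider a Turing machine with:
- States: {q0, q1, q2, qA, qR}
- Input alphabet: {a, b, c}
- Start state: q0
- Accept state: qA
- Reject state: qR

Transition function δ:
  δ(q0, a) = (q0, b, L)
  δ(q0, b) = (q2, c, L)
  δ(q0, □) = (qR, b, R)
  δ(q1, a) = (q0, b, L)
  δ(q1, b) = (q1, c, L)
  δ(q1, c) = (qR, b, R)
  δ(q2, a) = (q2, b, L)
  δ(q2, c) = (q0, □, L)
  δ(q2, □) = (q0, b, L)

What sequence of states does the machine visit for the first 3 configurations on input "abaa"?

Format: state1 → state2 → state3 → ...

Execution trace:
Initial: [q0]abaa
Step 1: δ(q0, a) = (q0, b, L) → [q0]□bbaa
Step 2: δ(q0, □) = (qR, b, R) → b[qR]bbaa

The machine reaches the reject state qR and halts.

State sequence: q0 → q0 → qR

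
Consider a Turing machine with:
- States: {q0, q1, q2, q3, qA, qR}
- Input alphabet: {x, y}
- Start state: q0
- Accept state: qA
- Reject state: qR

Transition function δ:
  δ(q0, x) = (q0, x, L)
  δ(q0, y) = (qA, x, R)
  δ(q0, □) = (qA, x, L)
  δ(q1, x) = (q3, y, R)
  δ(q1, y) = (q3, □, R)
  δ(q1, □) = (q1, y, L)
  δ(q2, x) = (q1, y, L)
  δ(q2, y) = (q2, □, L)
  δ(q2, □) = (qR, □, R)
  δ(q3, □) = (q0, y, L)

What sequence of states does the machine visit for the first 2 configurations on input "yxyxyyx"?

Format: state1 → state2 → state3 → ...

Execution trace:
Initial: [q0]yxyxyyx
Step 1: δ(q0, y) = (qA, x, R) → x[qA]xyxyyx

The machine reaches the accept state qA and halts.

State sequence: q0 → qA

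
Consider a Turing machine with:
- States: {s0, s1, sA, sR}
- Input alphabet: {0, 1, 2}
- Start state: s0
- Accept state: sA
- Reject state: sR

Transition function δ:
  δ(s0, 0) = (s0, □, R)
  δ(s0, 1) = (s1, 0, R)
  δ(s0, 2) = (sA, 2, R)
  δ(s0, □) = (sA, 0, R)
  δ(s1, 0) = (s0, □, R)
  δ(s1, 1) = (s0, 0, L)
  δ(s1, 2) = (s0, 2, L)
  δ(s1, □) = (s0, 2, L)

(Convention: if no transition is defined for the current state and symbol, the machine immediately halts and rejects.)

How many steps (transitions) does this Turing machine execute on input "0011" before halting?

Execution trace:
Initial: [s0]0011
Step 1: δ(s0, 0) = (s0, □, R) → □[s0]011
Step 2: δ(s0, 0) = (s0, □, R) → □□[s0]11
Step 3: δ(s0, 1) = (s1, 0, R) → □□0[s1]1
Step 4: δ(s1, 1) = (s0, 0, L) → □□[s0]00
Step 5: δ(s0, 0) = (s0, □, R) → □□□[s0]0
Step 6: δ(s0, 0) = (s0, □, R) → □□□□[s0]□
Step 7: δ(s0, □) = (sA, 0, R) → □□□□0[sA]□

The machine reaches the accept state sA and halts.

The machine executed 7 steps before halting.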